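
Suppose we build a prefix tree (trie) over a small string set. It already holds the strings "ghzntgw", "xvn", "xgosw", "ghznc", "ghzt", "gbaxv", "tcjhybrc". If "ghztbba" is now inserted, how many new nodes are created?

3

The longest prefix of "ghztbba" already in the trie is "ghzt" (length 4).
New nodes needed: |"ghztbba"| − 4 = 7 − 4 = 3.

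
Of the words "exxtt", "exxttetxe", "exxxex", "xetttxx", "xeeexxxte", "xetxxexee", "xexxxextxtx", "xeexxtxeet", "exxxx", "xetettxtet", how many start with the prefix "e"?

4

Walk to "e"; the words in its subtree are exactly those with that prefix.
Matches: "exxtt", "exxttetxe", "exxxex", "exxxx"
Count: 4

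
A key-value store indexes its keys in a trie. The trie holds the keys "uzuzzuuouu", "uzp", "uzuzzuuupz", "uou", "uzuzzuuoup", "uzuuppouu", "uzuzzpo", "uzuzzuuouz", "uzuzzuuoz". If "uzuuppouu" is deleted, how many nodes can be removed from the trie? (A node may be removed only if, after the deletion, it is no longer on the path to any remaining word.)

6

Walk "uzuuppouu" from the leaf back toward the root, removing each node that no remaining word uses.
The suffix "uppouu" (6 nodes) is used only by "uzuuppouu"; the node for "uzu" still has the child "z", so pruning stops there.
Nodes removed: 6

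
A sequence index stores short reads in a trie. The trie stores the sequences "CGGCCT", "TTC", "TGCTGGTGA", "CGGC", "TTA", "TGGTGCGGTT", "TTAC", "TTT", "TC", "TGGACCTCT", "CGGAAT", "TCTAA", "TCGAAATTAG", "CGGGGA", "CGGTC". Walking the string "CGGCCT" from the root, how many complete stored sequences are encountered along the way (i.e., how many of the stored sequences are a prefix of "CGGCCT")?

Traverse "CGGCCT" character by character; count nodes along the way that are marked as word ends.
Prefixes of the query that are stored words: "CGGC", "CGGCCT"
Count: 2

2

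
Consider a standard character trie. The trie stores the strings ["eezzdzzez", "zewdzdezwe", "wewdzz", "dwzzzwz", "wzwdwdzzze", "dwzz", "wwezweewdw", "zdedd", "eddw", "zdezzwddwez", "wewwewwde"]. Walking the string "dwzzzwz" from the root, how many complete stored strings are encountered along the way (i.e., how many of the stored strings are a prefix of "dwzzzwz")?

2

Walk "dwzzzwz" from the root; an end-of-word marker is hit whenever a stored word is a prefix of "dwzzzwz".
Prefixes of the query that are stored words: "dwzz", "dwzzzwz"
Count: 2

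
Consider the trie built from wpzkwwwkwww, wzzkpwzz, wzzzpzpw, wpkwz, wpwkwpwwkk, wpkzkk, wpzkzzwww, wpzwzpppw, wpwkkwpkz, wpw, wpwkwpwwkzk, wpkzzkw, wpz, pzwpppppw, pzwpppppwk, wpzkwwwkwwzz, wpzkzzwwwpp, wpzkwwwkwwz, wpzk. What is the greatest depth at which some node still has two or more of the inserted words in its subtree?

Look for the deepest trie node that still has at least two words in its subtree.
"wpzkwwwkwwz" and "wpzkwwwkwwzz" agree on "wpzkwwwkwwz" (11 characters) before diverging; nothing deeper is shared.
Longest shared-prefix length: 11

11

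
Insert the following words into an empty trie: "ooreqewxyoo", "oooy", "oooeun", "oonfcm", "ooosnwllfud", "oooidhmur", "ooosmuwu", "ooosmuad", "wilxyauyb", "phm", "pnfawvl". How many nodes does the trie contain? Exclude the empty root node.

Count nodes per top-level branch (shared prefixes stored once):
  'o'-branch (oonfcm, oooeun, oooidhmur, ooosmuad, ooosmuwu, ooosnwllfud, oooy, ooreqewxyoo): 40 nodes
  'p'-branch (phm, pnfawvl): 9 nodes
  'w'-branch (wilxyauyb): 9 nodes
Sum: 58

58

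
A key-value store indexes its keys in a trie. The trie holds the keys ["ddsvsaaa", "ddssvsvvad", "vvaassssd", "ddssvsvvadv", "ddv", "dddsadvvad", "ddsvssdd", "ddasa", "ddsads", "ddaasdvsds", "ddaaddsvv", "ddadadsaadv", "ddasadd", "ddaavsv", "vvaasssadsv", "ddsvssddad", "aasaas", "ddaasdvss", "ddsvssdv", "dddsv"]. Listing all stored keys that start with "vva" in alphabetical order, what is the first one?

vvaasssadsv

Words with prefix "vva", in lexicographic order: "vvaasssadsv", "vvaassssd"
Position 1: vvaasssadsv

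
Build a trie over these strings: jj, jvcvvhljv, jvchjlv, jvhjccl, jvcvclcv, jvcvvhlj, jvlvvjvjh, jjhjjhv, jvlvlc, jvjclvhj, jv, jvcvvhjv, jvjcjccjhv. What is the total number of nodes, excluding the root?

Count nodes per top-level branch (shared prefixes stored once):
  'j'-branch (jj, jjhjjhv, jv, jvchjlv, jvcvclcv, jvcvvhjv, jvcvvhlj, jvcvvhljv, jvhjccl, jvjcjccjhv, jvjclvhj, jvlvlc, jvlvvjvjh): 51 nodes
Sum: 51

51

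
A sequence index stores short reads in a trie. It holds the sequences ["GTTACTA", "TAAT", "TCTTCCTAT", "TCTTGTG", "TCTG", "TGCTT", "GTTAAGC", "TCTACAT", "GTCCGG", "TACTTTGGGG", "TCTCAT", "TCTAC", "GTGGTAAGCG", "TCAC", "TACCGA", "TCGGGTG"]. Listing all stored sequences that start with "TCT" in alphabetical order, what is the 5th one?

TCTTCCTAT

DFS of the "TCT" subtree visits, in order: "TCTAC", "TCTACAT", "TCTCAT", "TCTG", "TCTTCCTAT", "TCTTGTG"
The 5th is TCTTCCTAT.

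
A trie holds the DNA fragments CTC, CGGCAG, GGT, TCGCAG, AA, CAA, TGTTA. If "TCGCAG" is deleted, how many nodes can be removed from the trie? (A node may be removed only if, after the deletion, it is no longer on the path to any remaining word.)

A node on "TCGCAG"'s path can go only if nothing else ends at it or branches off below it.
The suffix "CGCAG" (5 nodes) is used only by "TCGCAG"; the node for "T" still has the child "G", so pruning stops there.
Nodes removed: 5

5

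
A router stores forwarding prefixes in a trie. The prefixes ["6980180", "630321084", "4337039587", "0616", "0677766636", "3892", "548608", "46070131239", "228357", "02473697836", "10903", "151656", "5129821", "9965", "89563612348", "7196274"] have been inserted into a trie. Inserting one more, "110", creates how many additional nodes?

2

The longest prefix of "110" already in the trie is "1" (length 1).
New nodes needed: |"110"| − 1 = 3 − 1 = 2.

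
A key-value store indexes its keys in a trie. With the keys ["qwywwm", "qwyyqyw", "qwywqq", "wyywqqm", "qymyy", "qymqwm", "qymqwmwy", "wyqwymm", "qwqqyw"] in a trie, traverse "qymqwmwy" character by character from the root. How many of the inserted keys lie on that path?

Traverse "qymqwmwy" character by character; count nodes along the way that are marked as word ends.
Prefixes of the query that are stored words: "qymqwm", "qymqwmwy"
Count: 2

2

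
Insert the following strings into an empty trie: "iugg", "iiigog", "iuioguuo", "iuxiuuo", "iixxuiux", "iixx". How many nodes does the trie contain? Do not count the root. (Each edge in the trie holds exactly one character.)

26

Count nodes per top-level branch (shared prefixes stored once):
  'i'-branch (iiigog, iixx, iixxuiux, iugg, iuioguuo, iuxiuuo): 26 nodes
Sum: 26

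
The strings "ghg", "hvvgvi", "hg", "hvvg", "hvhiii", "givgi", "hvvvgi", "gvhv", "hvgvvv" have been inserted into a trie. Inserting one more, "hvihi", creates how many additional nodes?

The longest prefix of "hvihi" already in the trie is "hv" (length 2).
Each of the 3 remaining characters creates one node.

3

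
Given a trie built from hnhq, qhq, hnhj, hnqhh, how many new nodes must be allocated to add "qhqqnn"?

3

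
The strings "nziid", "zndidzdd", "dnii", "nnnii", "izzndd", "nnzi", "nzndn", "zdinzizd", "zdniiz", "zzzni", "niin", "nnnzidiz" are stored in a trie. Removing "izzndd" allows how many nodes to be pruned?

6

Walk "izzndd" from the leaf back toward the root, removing each node that no remaining word uses.
No other word shares any prefix with "izzndd", so all 6 of its nodes go.
Nodes removed: 6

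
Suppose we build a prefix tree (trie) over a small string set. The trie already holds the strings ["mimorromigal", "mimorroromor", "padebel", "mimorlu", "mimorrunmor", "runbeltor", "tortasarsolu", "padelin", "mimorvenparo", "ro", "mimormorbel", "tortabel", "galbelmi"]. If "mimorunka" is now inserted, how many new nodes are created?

4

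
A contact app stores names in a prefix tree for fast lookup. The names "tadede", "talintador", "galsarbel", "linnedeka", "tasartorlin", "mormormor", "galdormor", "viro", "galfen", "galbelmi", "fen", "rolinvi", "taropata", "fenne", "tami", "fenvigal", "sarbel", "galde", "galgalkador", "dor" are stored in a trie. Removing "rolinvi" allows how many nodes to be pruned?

Walk "rolinvi" from the leaf back toward the root, removing each node that no remaining word uses.
No other word shares any prefix with "rolinvi", so all 7 of its nodes go.
Nodes removed: 7

7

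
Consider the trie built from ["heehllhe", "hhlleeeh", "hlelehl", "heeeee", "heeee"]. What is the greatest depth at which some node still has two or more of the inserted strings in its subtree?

5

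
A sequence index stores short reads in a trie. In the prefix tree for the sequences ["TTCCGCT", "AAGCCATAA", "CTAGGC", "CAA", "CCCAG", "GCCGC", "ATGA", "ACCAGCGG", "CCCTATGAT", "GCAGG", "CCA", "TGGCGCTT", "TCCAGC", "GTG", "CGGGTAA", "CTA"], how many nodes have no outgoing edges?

15

Leaves are exactly the stored words that no other stored word extends.
Those words: "AAGCCATAA", "ACCAGCGG", "ATGA", "CAA", "CCA", "CCCAG", "CCCTATGAT", "CGGGTAA", "CTAGGC", "GCAGG", "GCCGC", "GTG", "TCCAGC", "TGGCGCTT", "TTCCGCT"
Leaf count: 15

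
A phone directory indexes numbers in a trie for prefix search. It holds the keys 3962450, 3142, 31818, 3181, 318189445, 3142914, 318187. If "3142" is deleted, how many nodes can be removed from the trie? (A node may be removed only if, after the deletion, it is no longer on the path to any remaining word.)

Walk "3142" from the leaf back toward the root, removing each node that no remaining word uses.
Every node on "3142" is still needed (e.g. by "3142914"), so nothing is freed.
Nodes removed: 0

0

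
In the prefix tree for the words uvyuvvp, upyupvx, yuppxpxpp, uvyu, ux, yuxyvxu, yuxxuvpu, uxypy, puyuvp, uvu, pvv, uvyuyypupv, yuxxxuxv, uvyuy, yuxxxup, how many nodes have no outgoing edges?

12

A leaf is a node with no children — equivalently, the end of a word that is not a proper prefix of any other stored word.
Those words: "puyuvp", "pvv", "upyupvx", "uvu", "uvyuvvp", "uvyuyypupv", "uxypy", "yuppxpxpp", "yuxxuvpu", "yuxxxup", "yuxxxuxv", "yuxyvxu"
Leaf count: 12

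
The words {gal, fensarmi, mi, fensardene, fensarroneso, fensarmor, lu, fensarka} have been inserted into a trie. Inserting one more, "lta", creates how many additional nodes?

The longest prefix of "lta" already in the trie is "l" (length 1).
So 3 − 1 = 2 new nodes.

2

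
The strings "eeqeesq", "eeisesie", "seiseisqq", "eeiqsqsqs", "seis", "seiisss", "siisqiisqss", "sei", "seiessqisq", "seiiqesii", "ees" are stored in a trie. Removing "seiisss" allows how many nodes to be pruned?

Walk "seiisss" from the leaf back toward the root, removing each node that no remaining word uses.
The suffix "sss" (3 nodes) is used only by "seiisss"; the node for "seii" still has the child "q", so pruning stops there.
Nodes removed: 3

3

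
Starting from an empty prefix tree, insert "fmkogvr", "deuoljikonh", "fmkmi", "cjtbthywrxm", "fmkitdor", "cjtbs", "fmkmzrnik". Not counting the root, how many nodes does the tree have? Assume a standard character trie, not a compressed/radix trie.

Insert word by word; a character creates a node only if that edge doesn't already exist:
  "fmkogvr" → 7 new (f, m, k, o, g, v, r)
  "deuoljikonh" → 11 new (d, e, u, o, l, j, i, k, o, n, h)
  "fmkmi" → prefix "fmk" already present; 2 new (m, i)
  "cjtbthywrxm" → 11 new (c, j, t, b, t, h, y, w, r, x, m)
  "fmkitdor" → prefix "fmk" already present; 5 new (i, t, d, o, r)
  "cjtbs" → prefix "cjtb" already present; 1 new (s)
  "fmkmzrnik" → prefix "fmkm" already present; 5 new (z, r, n, i, k)
Total nodes = 7 + 11 + 2 + 11 + 5 + 1 + 5 = 42

42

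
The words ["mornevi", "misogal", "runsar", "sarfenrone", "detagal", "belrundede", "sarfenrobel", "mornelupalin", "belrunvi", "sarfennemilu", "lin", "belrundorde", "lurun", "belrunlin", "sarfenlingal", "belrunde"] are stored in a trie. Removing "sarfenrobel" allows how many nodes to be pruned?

3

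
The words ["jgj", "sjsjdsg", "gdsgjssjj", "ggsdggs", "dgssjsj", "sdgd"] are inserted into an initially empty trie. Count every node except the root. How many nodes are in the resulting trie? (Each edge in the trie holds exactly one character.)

Count nodes per top-level branch (shared prefixes stored once):
  'd'-branch (dgssjsj): 7 nodes
  'g'-branch (gdsgjssjj, ggsdggs): 15 nodes
  'j'-branch (jgj): 3 nodes
  's'-branch (sdgd, sjsjdsg): 10 nodes
Sum: 35

35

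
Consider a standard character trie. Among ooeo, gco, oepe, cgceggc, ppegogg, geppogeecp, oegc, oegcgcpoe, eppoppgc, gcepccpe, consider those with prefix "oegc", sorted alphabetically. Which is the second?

oegcgcpoe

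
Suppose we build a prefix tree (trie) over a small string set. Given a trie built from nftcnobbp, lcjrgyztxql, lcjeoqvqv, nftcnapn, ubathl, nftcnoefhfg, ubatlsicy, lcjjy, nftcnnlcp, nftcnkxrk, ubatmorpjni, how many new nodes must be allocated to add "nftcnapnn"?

Walking "nftcnapnn" from the root, the first 8 characters ("nftcnapn") follow existing edges; "n" is the first miss.
New nodes needed: |"nftcnapnn"| − 8 = 9 − 8 = 1.

1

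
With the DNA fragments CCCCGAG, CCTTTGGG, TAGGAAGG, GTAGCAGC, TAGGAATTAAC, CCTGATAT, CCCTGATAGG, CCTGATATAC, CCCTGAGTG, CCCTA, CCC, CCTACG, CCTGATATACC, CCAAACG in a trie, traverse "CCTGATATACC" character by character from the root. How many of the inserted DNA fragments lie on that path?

Traverse "CCTGATATACC" character by character; count nodes along the way that are marked as word ends.
Prefixes of the query that are stored words: "CCTGATAT", "CCTGATATAC", "CCTGATATACC"
Count: 3

3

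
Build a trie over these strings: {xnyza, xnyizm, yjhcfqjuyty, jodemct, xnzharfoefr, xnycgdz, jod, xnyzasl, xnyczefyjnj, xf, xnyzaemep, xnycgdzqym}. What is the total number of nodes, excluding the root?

Count nodes per top-level branch (shared prefixes stored once):
  'j'-branch (jod, jodemct): 7 nodes
  'x'-branch (xf, xnycgdz, xnycgdzqym, xnyczefyjnj, xnyizm, xnyza, xnyzaemep, xnyzasl, xnzharfoefr): 38 nodes
  'y'-branch (yjhcfqjuyty): 11 nodes
Sum: 56

56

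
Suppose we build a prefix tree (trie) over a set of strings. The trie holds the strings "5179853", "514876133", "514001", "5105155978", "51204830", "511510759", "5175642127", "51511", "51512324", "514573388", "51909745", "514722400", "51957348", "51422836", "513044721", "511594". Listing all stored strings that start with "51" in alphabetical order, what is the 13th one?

5175642127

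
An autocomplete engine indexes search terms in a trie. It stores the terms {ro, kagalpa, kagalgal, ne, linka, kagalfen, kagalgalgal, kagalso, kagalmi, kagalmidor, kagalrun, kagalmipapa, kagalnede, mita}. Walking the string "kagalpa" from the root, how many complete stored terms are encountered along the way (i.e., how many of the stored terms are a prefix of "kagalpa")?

1

Check each prefix of "kagalpa" against the stored set — each match is an end-marker on the path.
Prefixes of the query that are stored words: "kagalpa"
Count: 1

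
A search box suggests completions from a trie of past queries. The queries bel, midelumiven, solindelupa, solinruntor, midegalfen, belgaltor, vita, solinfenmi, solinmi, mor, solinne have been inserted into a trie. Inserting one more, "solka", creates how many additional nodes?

2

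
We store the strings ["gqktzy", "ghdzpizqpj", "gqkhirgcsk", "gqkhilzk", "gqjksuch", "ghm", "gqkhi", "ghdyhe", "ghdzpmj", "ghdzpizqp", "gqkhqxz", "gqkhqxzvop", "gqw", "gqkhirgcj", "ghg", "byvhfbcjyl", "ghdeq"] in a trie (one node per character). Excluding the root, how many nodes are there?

For each word, the new-node count is its length minus the longest prefix already in the trie:
  "gqktzy" → 6 new (g, q, k, t, z, y)
  "ghdzpizqpj" → prefix "g" already present; 9 new (h, d, z, p, i, z, q, p, j)
  "gqkhirgcsk" → prefix "gqk" already present; 7 new (h, i, r, g, c, s, k)
  "gqkhilzk" → prefix "gqkhi" already present; 3 new (l, z, k)
  "gqjksuch" → prefix "gq" already present; 6 new (j, k, s, u, c, h)
  "ghm" → prefix "gh" already present; 1 new (m)
  "gqkhi" → prefix "gqkhi" already present; 0 new (none)
  "ghdyhe" → prefix "ghd" already present; 3 new (y, h, e)
  "ghdzpmj" → prefix "ghdzp" already present; 2 new (m, j)
  "ghdzpizqp" → prefix "ghdzpizqp" already present; 0 new (none)
  "gqkhqxz" → prefix "gqkh" already present; 3 new (q, x, z)
  "gqkhqxzvop" → prefix "gqkhqxz" already present; 3 new (v, o, p)
  "gqw" → prefix "gq" already present; 1 new (w)
  "gqkhirgcj" → prefix "gqkhirgc" already present; 1 new (j)
  "ghg" → prefix "gh" already present; 1 new (g)
  "byvhfbcjyl" → 10 new (b, y, v, h, f, b, c, j, y, l)
  "ghdeq" → prefix "ghd" already present; 2 new (e, q)
Total nodes = 6 + 9 + 7 + 3 + 6 + 1 + 0 + 3 + 2 + 0 + 3 + 3 + 1 + 1 + 1 + 10 + 2 = 58

58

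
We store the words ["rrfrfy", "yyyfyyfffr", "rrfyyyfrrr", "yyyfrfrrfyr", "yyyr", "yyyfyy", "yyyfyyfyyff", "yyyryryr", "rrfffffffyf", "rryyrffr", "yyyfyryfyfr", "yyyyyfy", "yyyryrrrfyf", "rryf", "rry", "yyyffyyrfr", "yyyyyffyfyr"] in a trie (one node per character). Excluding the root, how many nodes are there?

Count nodes per top-level branch (shared prefixes stored once):
  'r'-branch (rrfffffffyf, rrfrfy, rrfyyyfrrr, rry, rryf, rryyrffr): 28 nodes
  'y'-branch (yyyffyyrfr, yyyfrfrrfyr, yyyfyryfyfr, yyyfyy, yyyfyyfffr, yyyfyyfyyff, yyyr, yyyryrrrfyf, yyyryryr, yyyyyffyfyr, yyyyyfy): 52 nodes
Sum: 80

80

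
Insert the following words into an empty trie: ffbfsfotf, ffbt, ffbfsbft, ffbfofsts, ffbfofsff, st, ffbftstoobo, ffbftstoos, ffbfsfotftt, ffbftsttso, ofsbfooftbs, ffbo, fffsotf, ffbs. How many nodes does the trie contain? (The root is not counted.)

53

Count nodes per top-level branch (shared prefixes stored once):
  'f'-branch (ffbfofsff, ffbfofsts, ffbfsbft, ffbfsfotf, ffbfsfotftt, ffbftstoobo, ffbftstoos, ffbftsttso, ffbo, ffbs, ffbt, fffsotf): 40 nodes
  'o'-branch (ofsbfooftbs): 11 nodes
  's'-branch (st): 2 nodes
Sum: 53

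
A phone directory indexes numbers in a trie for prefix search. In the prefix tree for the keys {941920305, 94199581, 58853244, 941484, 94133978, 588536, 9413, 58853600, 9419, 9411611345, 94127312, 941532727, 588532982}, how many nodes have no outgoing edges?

A leaf is a node with no children — equivalently, the end of a word that is not a proper prefix of any other stored word.
Those words: "58853244", "588532982", "58853600", "9411611345", "94127312", "94133978", "941484", "941532727", "941920305", "94199581"
Leaf count: 10

10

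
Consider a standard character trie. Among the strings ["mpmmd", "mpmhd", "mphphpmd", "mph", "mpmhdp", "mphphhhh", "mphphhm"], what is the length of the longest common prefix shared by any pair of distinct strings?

6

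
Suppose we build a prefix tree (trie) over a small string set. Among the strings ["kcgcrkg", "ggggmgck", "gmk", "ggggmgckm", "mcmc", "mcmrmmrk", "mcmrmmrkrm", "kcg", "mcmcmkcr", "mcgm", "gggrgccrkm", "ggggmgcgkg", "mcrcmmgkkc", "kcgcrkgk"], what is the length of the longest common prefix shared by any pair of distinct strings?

The deepest shared node is where two words last agree before diverging.
e.g. "ggggmgck" and "ggggmgckm" share the prefix "ggggmgck" of length 8; no pair shares a longer one.
Longest shared-prefix length: 8

8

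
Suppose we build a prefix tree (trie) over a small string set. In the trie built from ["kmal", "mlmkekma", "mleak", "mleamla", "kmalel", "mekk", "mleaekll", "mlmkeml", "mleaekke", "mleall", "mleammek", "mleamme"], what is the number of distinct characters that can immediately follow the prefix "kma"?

Walk "kma" from the root, arriving at one node.
Distinct next characters after "kma": l.
That node has 1 child edge.

1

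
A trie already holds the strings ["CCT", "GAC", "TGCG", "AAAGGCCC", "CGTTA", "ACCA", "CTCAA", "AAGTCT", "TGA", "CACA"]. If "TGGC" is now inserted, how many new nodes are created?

2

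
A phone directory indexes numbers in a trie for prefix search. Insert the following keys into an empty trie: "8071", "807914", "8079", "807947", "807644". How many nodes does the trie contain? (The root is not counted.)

Count nodes per top-level branch (shared prefixes stored once):
  '8'-branch (8071, 807644, 8079, 807914, 807947): 12 nodes
Sum: 12

12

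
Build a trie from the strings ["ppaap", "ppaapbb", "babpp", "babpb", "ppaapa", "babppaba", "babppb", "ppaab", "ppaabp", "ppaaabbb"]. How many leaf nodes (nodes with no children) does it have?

Leaves are exactly the stored words that no other stored word extends.
Those words: "babpb", "babppaba", "babppb", "ppaaabbb", "ppaabp", "ppaapa", "ppaapbb"
Leaf count: 7

7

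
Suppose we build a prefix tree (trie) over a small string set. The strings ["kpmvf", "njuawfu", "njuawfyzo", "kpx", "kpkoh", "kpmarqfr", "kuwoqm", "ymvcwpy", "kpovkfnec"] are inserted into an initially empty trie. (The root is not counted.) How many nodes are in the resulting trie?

Trace insertions, counting only characters that open a new branch:
  "kpmvf" → 5 new (k, p, m, v, f)
  "njuawfu" → 7 new (n, j, u, a, w, f, u)
  "njuawfyzo" → prefix "njuawf" already present; 3 new (y, z, o)
  "kpx" → prefix "kp" already present; 1 new (x)
  "kpkoh" → prefix "kp" already present; 3 new (k, o, h)
  "kpmarqfr" → prefix "kpm" already present; 5 new (a, r, q, f, r)
  "kuwoqm" → prefix "k" already present; 5 new (u, w, o, q, m)
  "ymvcwpy" → 7 new (y, m, v, c, w, p, y)
  "kpovkfnec" → prefix "kp" already present; 7 new (o, v, k, f, n, e, c)
Total nodes = 5 + 7 + 3 + 1 + 3 + 5 + 5 + 7 + 7 = 43

43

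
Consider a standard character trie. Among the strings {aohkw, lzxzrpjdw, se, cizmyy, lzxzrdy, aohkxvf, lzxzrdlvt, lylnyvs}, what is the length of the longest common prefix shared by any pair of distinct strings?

6

Look for the deepest trie node that still has at least two words in its subtree.
"lzxzrdlvt" and "lzxzrdy" agree on "lzxzrd" (6 characters) before diverging; nothing deeper is shared.
Longest shared-prefix length: 6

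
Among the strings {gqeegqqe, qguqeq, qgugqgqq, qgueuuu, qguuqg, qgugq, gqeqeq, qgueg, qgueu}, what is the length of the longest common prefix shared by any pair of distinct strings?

Look for the deepest trie node that still has at least two words in its subtree.
"qgueu" and "qgueuuu" agree on "qgueu" (5 characters) before diverging; nothing deeper is shared.
Longest shared-prefix length: 5

5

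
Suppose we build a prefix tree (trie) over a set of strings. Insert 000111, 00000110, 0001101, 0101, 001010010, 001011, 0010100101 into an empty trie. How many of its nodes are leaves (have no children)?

A leaf is a node with no children — equivalently, the end of a word that is not a proper prefix of any other stored word.
Those words: "00000110", "0001101", "000111", "0010100101", "001011", "0101"
Leaf count: 6

6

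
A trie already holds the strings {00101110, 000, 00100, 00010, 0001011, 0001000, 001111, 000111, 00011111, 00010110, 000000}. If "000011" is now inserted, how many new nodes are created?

2

"0000" is already a path in the trie; the remaining "11" must be added.
New nodes needed: |"000011"| − 4 = 6 − 4 = 2.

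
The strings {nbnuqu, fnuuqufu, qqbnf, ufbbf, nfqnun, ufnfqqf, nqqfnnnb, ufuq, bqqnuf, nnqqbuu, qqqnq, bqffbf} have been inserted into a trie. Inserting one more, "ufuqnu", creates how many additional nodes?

"ufuq" is already a path in the trie; the remaining "nu" must be added.
New nodes needed: |"ufuqnu"| − 4 = 6 − 4 = 2.

2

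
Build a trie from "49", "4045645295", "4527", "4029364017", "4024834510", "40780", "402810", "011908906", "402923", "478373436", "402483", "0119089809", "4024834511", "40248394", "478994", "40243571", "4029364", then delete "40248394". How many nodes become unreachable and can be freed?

2

Walk "40248394" from the leaf back toward the root, removing each node that no remaining word uses.
The suffix "94" (2 nodes) is used only by "40248394"; the node for "402483" still has the child "4", so pruning stops there.
Nodes removed: 2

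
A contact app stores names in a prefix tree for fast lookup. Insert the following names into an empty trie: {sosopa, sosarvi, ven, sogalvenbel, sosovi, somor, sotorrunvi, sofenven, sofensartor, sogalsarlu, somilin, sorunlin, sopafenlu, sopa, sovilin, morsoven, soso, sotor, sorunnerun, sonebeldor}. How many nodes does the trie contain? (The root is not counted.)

95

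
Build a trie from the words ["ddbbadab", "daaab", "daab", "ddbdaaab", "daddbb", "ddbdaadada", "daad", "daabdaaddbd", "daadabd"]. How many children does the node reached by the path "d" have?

Walk "d" from the root, arriving at one node.
Characters that immediately follow "d" among the stored strings: {a, d}.
That node has 2 child edges.

2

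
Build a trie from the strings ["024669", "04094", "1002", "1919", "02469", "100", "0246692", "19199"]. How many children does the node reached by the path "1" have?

2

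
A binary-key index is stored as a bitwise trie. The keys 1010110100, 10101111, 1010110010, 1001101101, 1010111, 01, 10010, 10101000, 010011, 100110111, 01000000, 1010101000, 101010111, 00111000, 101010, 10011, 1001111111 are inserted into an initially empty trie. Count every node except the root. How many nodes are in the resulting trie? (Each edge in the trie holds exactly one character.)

56

Count nodes per top-level branch (shared prefixes stored once):
  '0'-branch (00111000, 01, 01000000, 010011): 17 nodes
  '1'-branch (10010, 10011, 1001101101, 100110111, 1001111111, 101010, 10101000, 1010101000, 101010111, 1010110010, 1010110100, 1010111, 10101111): 39 nodes
Sum: 56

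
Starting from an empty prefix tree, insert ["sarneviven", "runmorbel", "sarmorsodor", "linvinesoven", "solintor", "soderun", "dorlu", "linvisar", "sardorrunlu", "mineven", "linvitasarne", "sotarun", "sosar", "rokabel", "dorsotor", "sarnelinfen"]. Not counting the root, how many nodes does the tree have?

Insert word by word; a character creates a node only if that edge doesn't already exist:
  "sarneviven" → 10 new (s, a, r, n, e, v, i, v, e, n)
  "runmorbel" → 9 new (r, u, n, m, o, r, b, e, l)
  "sarmorsodor" → prefix "sar" already present; 8 new (m, o, r, s, o, d, o, r)
  "linvinesoven" → 12 new (l, i, n, v, i, n, e, s, o, v, e, n)
  "solintor" → prefix "s" already present; 7 new (o, l, i, n, t, o, r)
  "soderun" → prefix "so" already present; 5 new (d, e, r, u, n)
  "dorlu" → 5 new (d, o, r, l, u)
  "linvisar" → prefix "linvi" already present; 3 new (s, a, r)
  "sardorrunlu" → prefix "sar" already present; 8 new (d, o, r, r, u, n, l, u)
  "mineven" → 7 new (m, i, n, e, v, e, n)
  "linvitasarne" → prefix "linvi" already present; 7 new (t, a, s, a, r, n, e)
  "sotarun" → prefix "so" already present; 5 new (t, a, r, u, n)
  "sosar" → prefix "so" already present; 3 new (s, a, r)
  "rokabel" → prefix "r" already present; 6 new (o, k, a, b, e, l)
  "dorsotor" → prefix "dor" already present; 5 new (s, o, t, o, r)
  "sarnelinfen" → prefix "sarne" already present; 6 new (l, i, n, f, e, n)
Total nodes = 10 + 9 + 8 + 12 + 7 + 5 + 5 + 3 + 8 + 7 + 7 + 5 + 3 + 6 + 5 + 6 = 106

106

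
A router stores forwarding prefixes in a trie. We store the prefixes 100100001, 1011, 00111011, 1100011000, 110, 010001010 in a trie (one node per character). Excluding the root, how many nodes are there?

36

For each word, the new-node count is its length minus the longest prefix already in the trie:
  "100100001" → 9 new (1, 0, 0, 1, 0, 0, 0, 0, 1)
  "1011" → prefix "10" already present; 2 new (1, 1)
  "00111011" → 8 new (0, 0, 1, 1, 1, 0, 1, 1)
  "1100011000" → prefix "1" already present; 9 new (1, 0, 0, 0, 1, 1, 0, 0, 0)
  "110" → prefix "110" already present; 0 new (none)
  "010001010" → prefix "0" already present; 8 new (1, 0, 0, 0, 1, 0, 1, 0)
Total nodes = 9 + 2 + 8 + 9 + 0 + 8 = 36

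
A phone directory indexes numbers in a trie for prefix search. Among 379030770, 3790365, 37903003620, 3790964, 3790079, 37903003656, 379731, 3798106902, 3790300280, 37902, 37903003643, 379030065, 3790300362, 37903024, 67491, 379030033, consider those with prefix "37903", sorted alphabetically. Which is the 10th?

DFS of the "37903" subtree visits, in order: "3790300280", "379030033", "3790300362", "37903003620", "37903003643", "37903003656", "379030065", "37903024", "379030770", "3790365"
Position 10: 3790365

3790365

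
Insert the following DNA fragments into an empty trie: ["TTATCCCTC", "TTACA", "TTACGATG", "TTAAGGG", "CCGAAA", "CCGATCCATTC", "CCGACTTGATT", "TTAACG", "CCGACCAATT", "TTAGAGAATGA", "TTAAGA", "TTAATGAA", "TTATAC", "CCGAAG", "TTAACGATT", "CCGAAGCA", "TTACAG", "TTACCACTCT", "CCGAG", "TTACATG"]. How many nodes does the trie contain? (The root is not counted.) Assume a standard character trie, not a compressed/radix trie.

77

Count nodes per top-level branch (shared prefixes stored once):
  'C'-branch (CCGAAA, CCGAAG, CCGAAGCA, CCGACCAATT, CCGACTTGATT, CCGAG, CCGATCCATTC): 29 nodes
  'T'-branch (TTAACG, TTAACGATT, TTAAGA, TTAAGGG, TTAATGAA, TTACA, TTACAG, TTACATG, TTACCACTCT, TTACGATG, TTAGAGAATGA, TTATAC, TTATCCCTC): 48 nodes
Sum: 77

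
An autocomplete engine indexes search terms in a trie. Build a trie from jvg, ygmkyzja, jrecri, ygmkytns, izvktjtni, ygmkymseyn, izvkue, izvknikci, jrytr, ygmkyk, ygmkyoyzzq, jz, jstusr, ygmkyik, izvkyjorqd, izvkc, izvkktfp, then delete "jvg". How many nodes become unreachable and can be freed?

2

Walk "jvg" from the leaf back toward the root, removing each node that no remaining word uses.
The suffix "vg" (2 nodes) is used only by "jvg"; the node for "j" still has the child "r", so pruning stops there.
Nodes removed: 2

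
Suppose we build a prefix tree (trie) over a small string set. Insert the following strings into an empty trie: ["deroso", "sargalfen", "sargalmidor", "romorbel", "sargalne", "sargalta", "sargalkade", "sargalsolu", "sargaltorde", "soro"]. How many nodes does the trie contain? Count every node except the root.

Trace insertions, counting only characters that open a new branch:
  "deroso" → 6 new (d, e, r, o, s, o)
  "sargalfen" → 9 new (s, a, r, g, a, l, f, e, n)
  "sargalmidor" → prefix "sargal" already present; 5 new (m, i, d, o, r)
  "romorbel" → 8 new (r, o, m, o, r, b, e, l)
  "sargalne" → prefix "sargal" already present; 2 new (n, e)
  "sargalta" → prefix "sargal" already present; 2 new (t, a)
  "sargalkade" → prefix "sargal" already present; 4 new (k, a, d, e)
  "sargalsolu" → prefix "sargal" already present; 4 new (s, o, l, u)
  "sargaltorde" → prefix "sargalt" already present; 4 new (o, r, d, e)
  "soro" → prefix "s" already present; 3 new (o, r, o)
Total nodes = 6 + 9 + 5 + 8 + 2 + 2 + 4 + 4 + 4 + 3 = 47

47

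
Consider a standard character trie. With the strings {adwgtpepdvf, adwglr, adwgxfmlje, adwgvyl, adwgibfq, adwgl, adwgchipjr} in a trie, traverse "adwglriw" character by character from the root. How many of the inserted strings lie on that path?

Check each prefix of "adwglriw" against the stored set — each match is an end-marker on the path.
Prefixes of the query that are stored words: "adwgl", "adwglr"
Count: 2

2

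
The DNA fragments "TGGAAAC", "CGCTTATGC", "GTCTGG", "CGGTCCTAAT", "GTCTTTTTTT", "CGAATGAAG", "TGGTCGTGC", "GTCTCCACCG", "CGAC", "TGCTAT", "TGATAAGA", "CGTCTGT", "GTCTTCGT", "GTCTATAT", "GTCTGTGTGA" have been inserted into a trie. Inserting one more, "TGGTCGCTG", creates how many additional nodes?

The longest prefix of "TGGTCGCTG" already in the trie is "TGGTCG" (length 6).
New nodes needed: |"TGGTCGCTG"| − 6 = 9 − 6 = 3.

3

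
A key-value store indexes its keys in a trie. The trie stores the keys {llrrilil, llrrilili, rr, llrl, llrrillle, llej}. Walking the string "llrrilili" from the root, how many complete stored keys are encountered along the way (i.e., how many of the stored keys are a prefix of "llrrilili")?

Traverse "llrrilili" character by character; count nodes along the way that are marked as word ends.
Prefixes of the query that are stored words: "llrrilil", "llrrilili"
Count: 2

2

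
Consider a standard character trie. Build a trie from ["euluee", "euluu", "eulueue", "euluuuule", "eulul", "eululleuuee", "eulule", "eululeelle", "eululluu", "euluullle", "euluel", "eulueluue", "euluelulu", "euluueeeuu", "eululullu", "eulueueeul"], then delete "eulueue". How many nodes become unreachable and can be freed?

After clearing the end-marker at "eulueue", prune upward until reaching a node still needed by another word.
Every node on "eulueue" is still needed (e.g. by "eulueueeul"), so nothing is freed.
Nodes removed: 0

0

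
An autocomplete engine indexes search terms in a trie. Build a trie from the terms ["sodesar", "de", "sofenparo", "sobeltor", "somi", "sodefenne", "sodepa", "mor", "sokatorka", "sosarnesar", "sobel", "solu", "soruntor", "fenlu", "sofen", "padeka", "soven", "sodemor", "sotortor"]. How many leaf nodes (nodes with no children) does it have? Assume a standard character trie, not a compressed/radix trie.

17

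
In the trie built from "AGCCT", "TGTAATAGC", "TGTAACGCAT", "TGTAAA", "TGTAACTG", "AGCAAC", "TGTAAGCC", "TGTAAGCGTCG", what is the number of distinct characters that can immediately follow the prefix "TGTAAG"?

1

Follow the path "TGTAAG" to its node, then look at its outgoing edges.
Characters that immediately follow "TGTAAG" among the stored strings: {C}.
That node has 1 child edge.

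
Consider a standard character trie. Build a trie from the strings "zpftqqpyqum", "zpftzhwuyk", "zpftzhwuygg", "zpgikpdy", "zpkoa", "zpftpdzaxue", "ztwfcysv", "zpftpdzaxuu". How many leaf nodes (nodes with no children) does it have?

Leaves are exactly the stored words that no other stored word extends.
Those words: "zpftpdzaxue", "zpftpdzaxuu", "zpftqqpyqum", "zpftzhwuygg", "zpftzhwuyk", "zpgikpdy", "zpkoa", "ztwfcysv"
Leaf count: 8

8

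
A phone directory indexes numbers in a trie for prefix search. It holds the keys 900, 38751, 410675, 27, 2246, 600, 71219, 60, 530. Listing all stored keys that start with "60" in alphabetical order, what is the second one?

Words with prefix "60", in lexicographic order: "60", "600"
Position 2: 600

600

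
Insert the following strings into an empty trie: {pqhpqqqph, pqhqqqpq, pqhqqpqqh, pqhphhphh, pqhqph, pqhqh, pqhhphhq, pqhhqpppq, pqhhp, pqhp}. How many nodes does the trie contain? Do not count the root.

36

Trace insertions, counting only characters that open a new branch:
  "pqhpqqqph" → 9 new (p, q, h, p, q, q, q, p, h)
  "pqhqqqpq" → prefix "pqh" already present; 5 new (q, q, q, p, q)
  "pqhqqpqqh" → prefix "pqhqq" already present; 4 new (p, q, q, h)
  "pqhphhphh" → prefix "pqhp" already present; 5 new (h, h, p, h, h)
  "pqhqph" → prefix "pqhq" already present; 2 new (p, h)
  "pqhqh" → prefix "pqhq" already present; 1 new (h)
  "pqhhphhq" → prefix "pqh" already present; 5 new (h, p, h, h, q)
  "pqhhqpppq" → prefix "pqhh" already present; 5 new (q, p, p, p, q)
  "pqhhp" → prefix "pqhhp" already present; 0 new (none)
  "pqhp" → prefix "pqhp" already present; 0 new (none)
Total nodes = 9 + 5 + 4 + 5 + 2 + 1 + 5 + 5 + 0 + 0 = 36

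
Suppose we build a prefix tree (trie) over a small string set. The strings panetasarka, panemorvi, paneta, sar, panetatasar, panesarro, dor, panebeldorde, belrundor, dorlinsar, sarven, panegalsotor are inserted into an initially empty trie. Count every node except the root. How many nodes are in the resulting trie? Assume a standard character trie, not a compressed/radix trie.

66

Trace insertions, counting only characters that open a new branch:
  "panetasarka" → 11 new (p, a, n, e, t, a, s, a, r, k, a)
  "panemorvi" → prefix "pane" already present; 5 new (m, o, r, v, i)
  "paneta" → prefix "paneta" already present; 0 new (none)
  "sar" → 3 new (s, a, r)
  "panetatasar" → prefix "paneta" already present; 5 new (t, a, s, a, r)
  "panesarro" → prefix "pane" already present; 5 new (s, a, r, r, o)
  "dor" → 3 new (d, o, r)
  "panebeldorde" → prefix "pane" already present; 8 new (b, e, l, d, o, r, d, e)
  "belrundor" → 9 new (b, e, l, r, u, n, d, o, r)
  "dorlinsar" → prefix "dor" already present; 6 new (l, i, n, s, a, r)
  "sarven" → prefix "sar" already present; 3 new (v, e, n)
  "panegalsotor" → prefix "pane" already present; 8 new (g, a, l, s, o, t, o, r)
Total nodes = 11 + 5 + 0 + 3 + 5 + 5 + 3 + 8 + 9 + 6 + 3 + 8 = 66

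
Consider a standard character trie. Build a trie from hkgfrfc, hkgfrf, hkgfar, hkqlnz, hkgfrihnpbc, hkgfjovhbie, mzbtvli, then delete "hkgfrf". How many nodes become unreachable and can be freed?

After clearing the end-marker at "hkgfrf", prune upward until reaching a node still needed by another word.
Every node on "hkgfrf" is still needed (e.g. by "hkgfrfc"), so nothing is freed.
Nodes removed: 0

0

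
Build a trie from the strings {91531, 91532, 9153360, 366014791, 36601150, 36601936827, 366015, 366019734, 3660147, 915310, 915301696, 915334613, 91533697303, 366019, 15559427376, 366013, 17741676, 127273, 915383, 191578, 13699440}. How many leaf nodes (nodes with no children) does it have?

Leaves are exactly the stored words that no other stored word extends.
Those words: "127273", "13699440", "15559427376", "17741676", "191578", "36601150", "366013", "366014791", "366015", "36601936827", "366019734", "915301696", "915310", "91532", "915334613", "9153360", "91533697303", "915383"
Leaf count: 18

18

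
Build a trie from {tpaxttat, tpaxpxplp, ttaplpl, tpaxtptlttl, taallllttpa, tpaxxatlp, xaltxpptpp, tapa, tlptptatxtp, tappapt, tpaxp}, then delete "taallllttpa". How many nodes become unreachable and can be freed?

A node on "taallllttpa"'s path can go only if nothing else ends at it or branches off below it.
The suffix "allllttpa" (9 nodes) is used only by "taallllttpa"; the node for "ta" still has the child "p", so pruning stops there.
Nodes removed: 9

9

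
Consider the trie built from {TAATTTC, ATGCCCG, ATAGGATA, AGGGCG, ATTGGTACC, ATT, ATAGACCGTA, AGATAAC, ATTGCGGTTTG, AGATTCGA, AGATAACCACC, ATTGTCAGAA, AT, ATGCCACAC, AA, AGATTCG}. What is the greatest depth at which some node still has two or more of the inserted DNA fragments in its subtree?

7

The deepest shared node is where two words last agree before diverging.
"AGATAAC" and "AGATAACCACC" agree on "AGATAAC" (7 characters) before diverging; nothing deeper is shared.
Longest shared-prefix length: 7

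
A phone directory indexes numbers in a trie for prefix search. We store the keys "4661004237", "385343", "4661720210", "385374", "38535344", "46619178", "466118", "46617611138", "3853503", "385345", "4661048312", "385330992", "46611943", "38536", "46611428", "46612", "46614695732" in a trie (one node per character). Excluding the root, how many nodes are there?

Count nodes per top-level branch (shared prefixes stored once):
  '3'-branch (385330992, 385343, 385345, 3853503, 38535344, 38536, 385374): 21 nodes
  '4'-branch (4661004237, 4661048312, 46611428, 466118, 46611943, 46612, 46614695732, 4661720210, 46617611138, 46619178): 47 nodes
Sum: 68

68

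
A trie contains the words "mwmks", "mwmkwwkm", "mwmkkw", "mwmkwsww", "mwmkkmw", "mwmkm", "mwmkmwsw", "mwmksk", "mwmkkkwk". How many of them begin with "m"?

Walk to "m"; the words in its subtree are exactly those with that prefix.
Matches: "mwmkkkwk", "mwmkkmw", "mwmkkw", "mwmkm", "mwmkmwsw", "mwmks", "mwmksk", "mwmkwsww", "mwmkwwkm"
Count: 9

9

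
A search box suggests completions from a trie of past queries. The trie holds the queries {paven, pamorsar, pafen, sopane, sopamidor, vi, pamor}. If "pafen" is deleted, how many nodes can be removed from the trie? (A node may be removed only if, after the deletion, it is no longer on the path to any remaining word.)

3

Walk "pafen" from the leaf back toward the root, removing each node that no remaining word uses.
The suffix "fen" (3 nodes) is used only by "pafen"; the node for "pa" still has the child "v", so pruning stops there.
Nodes removed: 3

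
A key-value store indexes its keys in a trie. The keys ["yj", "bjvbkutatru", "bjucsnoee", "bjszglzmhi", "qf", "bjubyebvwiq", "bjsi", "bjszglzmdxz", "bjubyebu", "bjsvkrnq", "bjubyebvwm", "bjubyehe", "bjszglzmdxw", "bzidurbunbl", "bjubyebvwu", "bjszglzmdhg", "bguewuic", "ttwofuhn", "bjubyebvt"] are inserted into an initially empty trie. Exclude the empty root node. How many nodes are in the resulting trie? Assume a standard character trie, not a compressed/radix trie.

81

Insert word by word; a character creates a node only if that edge doesn't already exist:
  "yj" → 2 new (y, j)
  "bjvbkutatru" → 11 new (b, j, v, b, k, u, t, a, t, r, u)
  "bjucsnoee" → prefix "bj" already present; 7 new (u, c, s, n, o, e, e)
  "bjszglzmhi" → prefix "bj" already present; 8 new (s, z, g, l, z, m, h, i)
  "qf" → 2 new (q, f)
  "bjubyebvwiq" → prefix "bju" already present; 8 new (b, y, e, b, v, w, i, q)
  "bjsi" → prefix "bjs" already present; 1 new (i)
  "bjszglzmdxz" → prefix "bjszglzm" already present; 3 new (d, x, z)
  "bjubyebu" → prefix "bjubyeb" already present; 1 new (u)
  "bjsvkrnq" → prefix "bjs" already present; 5 new (v, k, r, n, q)
  "bjubyebvwm" → prefix "bjubyebvw" already present; 1 new (m)
  "bjubyehe" → prefix "bjubye" already present; 2 new (h, e)
  "bjszglzmdxw" → prefix "bjszglzmdx" already present; 1 new (w)
  "bzidurbunbl" → prefix "b" already present; 10 new (z, i, d, u, r, b, u, n, b, l)
  "bjubyebvwu" → prefix "bjubyebvw" already present; 1 new (u)
  "bjszglzmdhg" → prefix "bjszglzmd" already present; 2 new (h, g)
  "bguewuic" → prefix "b" already present; 7 new (g, u, e, w, u, i, c)
  "ttwofuhn" → 8 new (t, t, w, o, f, u, h, n)
  "bjubyebvt" → prefix "bjubyebv" already present; 1 new (t)
Total nodes = 2 + 11 + 7 + 8 + 2 + 8 + 1 + 3 + 1 + 5 + 1 + 2 + 1 + 10 + 1 + 2 + 7 + 8 + 1 = 81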